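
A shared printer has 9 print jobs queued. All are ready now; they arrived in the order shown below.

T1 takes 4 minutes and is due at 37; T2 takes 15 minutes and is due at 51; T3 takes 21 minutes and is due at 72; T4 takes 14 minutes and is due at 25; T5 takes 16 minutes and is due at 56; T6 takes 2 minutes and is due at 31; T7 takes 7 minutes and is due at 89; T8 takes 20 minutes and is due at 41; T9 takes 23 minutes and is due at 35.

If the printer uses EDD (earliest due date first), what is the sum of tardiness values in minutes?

EDD (increasing due date): T4 T6 T9 T1 T8 T2 T5 T3 T7.
T4: 0→14, due 25, tardiness 0
T6: 14→16, due 31, tardiness 0
T9: 16→39, due 35, tardiness 4
T1: 39→43, due 37, tardiness 6
T8: 43→63, due 41, tardiness 22
T2: 63→78, due 51, tardiness 27
T5: 78→94, due 56, tardiness 38
T3: 94→115, due 72, tardiness 43
T7: 115→122, due 89, tardiness 33
Sum = 0+0+4+6+22+27+38+43+33 = 173.

173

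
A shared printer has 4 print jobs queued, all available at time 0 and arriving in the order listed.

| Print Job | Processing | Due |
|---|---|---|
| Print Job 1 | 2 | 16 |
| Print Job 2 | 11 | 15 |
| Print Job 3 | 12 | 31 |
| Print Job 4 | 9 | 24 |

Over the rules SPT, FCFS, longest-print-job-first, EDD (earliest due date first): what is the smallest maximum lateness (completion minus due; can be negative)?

3

SPT (increasing processing time): Print Job 1 Print Job 4 Print Job 2 Print Job 3.
Print Job 1: 0→2, due 16, lateness -14
Print Job 4: 2→11, due 24, lateness -13
Print Job 2: 11→22, due 15, lateness 7
Print Job 3: 22→34, due 31, lateness 3
Maximum = 7.
FIFO (arrival order): Print Job 1 Print Job 2 Print Job 3 Print Job 4.
Print Job 1: 0→2, due 16, lateness -14
Print Job 2: 2→13, due 15, lateness -2
Print Job 3: 13→25, due 31, lateness -6
Print Job 4: 25→34, due 24, lateness 10
Maximum = 10.
LPT (decreasing processing time): Print Job 3 Print Job 2 Print Job 4 Print Job 1.
Print Job 3: 0→12, due 31, lateness -19
Print Job 2: 12→23, due 15, lateness 8
Print Job 4: 23→32, due 24, lateness 8
Print Job 1: 32→34, due 16, lateness 18
Maximum = 18.
EDD (increasing due date): Print Job 2 Print Job 1 Print Job 4 Print Job 3.
Print Job 2: 0→11, due 15, lateness -4
Print Job 1: 11→13, due 16, lateness -3
Print Job 4: 13→22, due 24, lateness -2
Print Job 3: 22→34, due 31, lateness 3
Maximum = 3.
SPT 7, FIFO 10, LPT 18, EDD 3 → minimum 3.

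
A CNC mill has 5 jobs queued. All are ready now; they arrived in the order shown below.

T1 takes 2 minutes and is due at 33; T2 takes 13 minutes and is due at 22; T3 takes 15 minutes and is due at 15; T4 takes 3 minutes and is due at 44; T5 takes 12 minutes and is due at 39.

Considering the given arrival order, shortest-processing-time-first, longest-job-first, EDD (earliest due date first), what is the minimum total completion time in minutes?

99

FIFO (arrival order): T1 T2 T3 T4 T5.
T1: 0→2
T2: 2→15
T3: 15→30
T4: 30→33
T5: 33→45
Sum = 2+15+30+33+45 = 125.
SPT (increasing processing time): T1 T4 T5 T2 T3.
T1: 0→2
T4: 2→5
T5: 5→17
T2: 17→30
T3: 30→45
Sum = 2+5+17+30+45 = 99.
LPT (decreasing processing time): T3 T2 T5 T4 T1.
T3: 0→15
T2: 15→28
T5: 28→40
T4: 40→43
T1: 43→45
Sum = 15+28+40+43+45 = 171.
EDD (increasing due date): T3 T2 T1 T5 T4.
T3: 0→15
T2: 15→28
T1: 28→30
T5: 30→42
T4: 42→45
Sum = 15+28+30+42+45 = 160.
FIFO 125, SPT 99, LPT 171, EDD 160 → minimum 99.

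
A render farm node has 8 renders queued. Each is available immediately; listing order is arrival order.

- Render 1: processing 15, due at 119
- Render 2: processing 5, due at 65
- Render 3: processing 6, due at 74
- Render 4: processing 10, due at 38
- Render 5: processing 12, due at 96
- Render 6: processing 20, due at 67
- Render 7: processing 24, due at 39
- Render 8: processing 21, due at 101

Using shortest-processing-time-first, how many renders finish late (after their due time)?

SPT (increasing processing time): Render 2 Render 3 Render 4 Render 5 Render 1 Render 6 Render 8 Render 7.
Render 2: 0→5, due 65, tardiness 0
Render 3: 5→11, due 74, tardiness 0
Render 4: 11→21, due 38, tardiness 0
Render 5: 21→33, due 96, tardiness 0
Render 1: 33→48, due 119, tardiness 0
Render 6: 48→68, due 67, tardiness 1
Render 8: 68→89, due 101, tardiness 0
Render 7: 89→113, due 39, tardiness 74
Late renders: 2.

2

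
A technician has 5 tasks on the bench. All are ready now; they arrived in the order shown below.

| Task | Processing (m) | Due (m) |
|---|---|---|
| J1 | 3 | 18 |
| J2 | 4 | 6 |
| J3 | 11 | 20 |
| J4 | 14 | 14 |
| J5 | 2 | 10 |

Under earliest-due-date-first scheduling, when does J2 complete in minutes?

4

EDD (increasing due date): J2 J5 J4 J1 J3.
J2: 0→4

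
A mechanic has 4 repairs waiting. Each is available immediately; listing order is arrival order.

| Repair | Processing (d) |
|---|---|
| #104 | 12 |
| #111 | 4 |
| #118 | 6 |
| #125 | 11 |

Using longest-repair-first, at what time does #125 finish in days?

23

LPT (decreasing processing time): #104 #125 #118 #111.
#104: 0→12
#125: 12→23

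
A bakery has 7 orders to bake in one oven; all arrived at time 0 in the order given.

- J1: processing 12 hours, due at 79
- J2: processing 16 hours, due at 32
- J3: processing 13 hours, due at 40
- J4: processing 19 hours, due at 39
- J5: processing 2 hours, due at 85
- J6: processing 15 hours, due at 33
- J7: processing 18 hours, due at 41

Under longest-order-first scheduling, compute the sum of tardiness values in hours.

LPT (decreasing processing time): J4 J7 J2 J6 J3 J1 J5.
J4: 0→19, due 39, tardiness 0
J7: 19→37, due 41, tardiness 0
J2: 37→53, due 32, tardiness 21
J6: 53→68, due 33, tardiness 35
J3: 68→81, due 40, tardiness 41
J1: 81→93, due 79, tardiness 14
J5: 93→95, due 85, tardiness 10
Sum = 0+0+21+35+41+14+10 = 121.

121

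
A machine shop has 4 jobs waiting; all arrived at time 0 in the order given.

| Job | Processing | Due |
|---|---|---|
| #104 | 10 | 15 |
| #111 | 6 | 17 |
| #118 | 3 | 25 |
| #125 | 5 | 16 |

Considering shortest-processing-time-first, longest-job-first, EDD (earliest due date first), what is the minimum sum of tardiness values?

SPT (increasing processing time): #118 #125 #111 #104.
#118: 0→3, due 25, tardiness 0
#125: 3→8, due 16, tardiness 0
#111: 8→14, due 17, tardiness 0
#104: 14→24, due 15, tardiness 9
Sum = 0+0+0+9 = 9.
LPT (decreasing processing time): #104 #111 #125 #118.
#104: 0→10, due 15, tardiness 0
#111: 10→16, due 17, tardiness 0
#125: 16→21, due 16, tardiness 5
#118: 21→24, due 25, tardiness 0
Sum = 0+0+5+0 = 5.
EDD (increasing due date): #104 #125 #111 #118.
#104: 0→10, due 15, tardiness 0
#125: 10→15, due 16, tardiness 0
#111: 15→21, due 17, tardiness 4
#118: 21→24, due 25, tardiness 0
Sum = 0+0+4+0 = 4.
SPT 9, LPT 5, EDD 4 → minimum 4.

4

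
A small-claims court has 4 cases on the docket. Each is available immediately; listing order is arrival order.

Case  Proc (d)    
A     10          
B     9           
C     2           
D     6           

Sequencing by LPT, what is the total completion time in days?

LPT (decreasing processing time): A B D C.
A: 0→10
B: 10→19
D: 19→25
C: 25→27
Sum = 10+19+25+27 = 81.

81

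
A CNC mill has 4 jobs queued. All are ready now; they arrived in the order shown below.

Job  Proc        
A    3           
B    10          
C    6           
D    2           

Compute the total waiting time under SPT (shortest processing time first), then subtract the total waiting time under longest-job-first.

SPT (increasing processing time): D A C B.
D: waits 0, runs 0→2
A: waits 2, runs 2→5
C: waits 5, runs 5→11
B: waits 11, runs 11→21
Sum = 0+2+5+11 = 18.
LPT (decreasing processing time): B C A D.
B: waits 0, runs 0→10
C: waits 10, runs 10→16
A: waits 16, runs 16→19
D: waits 19, runs 19→21
Sum = 0+10+16+19 = 45.
Difference = 18 − 45 = -27.

-27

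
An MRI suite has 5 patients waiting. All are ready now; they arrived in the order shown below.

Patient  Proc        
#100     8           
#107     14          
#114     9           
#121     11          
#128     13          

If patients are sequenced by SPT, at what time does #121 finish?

SPT (increasing processing time): #100 #114 #121 #128 #107.
#100: 0→8
#114: 8→17
#121: 17→28

28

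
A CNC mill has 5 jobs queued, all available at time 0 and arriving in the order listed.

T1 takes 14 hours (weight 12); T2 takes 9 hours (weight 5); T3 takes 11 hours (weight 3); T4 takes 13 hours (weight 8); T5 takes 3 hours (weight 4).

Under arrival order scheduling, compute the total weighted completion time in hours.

FIFO (arrival order): T1 T2 T3 T4 T5.
T1: finishes 14, weight 12, w·C = 168
T2: finishes 23, weight 5, w·C = 115
T3: finishes 34, weight 3, w·C = 102
T4: finishes 47, weight 8, w·C = 376
T5: finishes 50, weight 4, w·C = 200
Sum = 168+115+102+376+200 = 961.

961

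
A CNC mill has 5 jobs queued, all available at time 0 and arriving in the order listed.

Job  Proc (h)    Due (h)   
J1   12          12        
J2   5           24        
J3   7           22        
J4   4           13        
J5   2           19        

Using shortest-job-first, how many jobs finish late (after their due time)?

1

SPT (increasing processing time): J5 J4 J2 J3 J1.
J5: 0→2, due 19, tardiness 0
J4: 2→6, due 13, tardiness 0
J2: 6→11, due 24, tardiness 0
J3: 11→18, due 22, tardiness 0
J1: 18→30, due 12, tardiness 18
Late jobs: 1.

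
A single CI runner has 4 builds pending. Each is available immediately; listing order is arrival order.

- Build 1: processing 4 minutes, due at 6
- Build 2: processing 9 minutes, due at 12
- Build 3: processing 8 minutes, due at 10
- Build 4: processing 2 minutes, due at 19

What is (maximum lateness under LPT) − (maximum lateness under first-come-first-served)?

LPT (decreasing processing time): Build 2 Build 3 Build 1 Build 4.
Build 2: 0→9, due 12, lateness -3
Build 3: 9→17, due 10, lateness 7
Build 1: 17→21, due 6, lateness 15
Build 4: 21→23, due 19, lateness 4
Maximum = 15.
FIFO (arrival order): Build 1 Build 2 Build 3 Build 4.
Build 1: 0→4, due 6, lateness -2
Build 2: 4→13, due 12, lateness 1
Build 3: 13→21, due 10, lateness 11
Build 4: 21→23, due 19, lateness 4
Maximum = 11.
Difference = 15 − 11 = 4.

4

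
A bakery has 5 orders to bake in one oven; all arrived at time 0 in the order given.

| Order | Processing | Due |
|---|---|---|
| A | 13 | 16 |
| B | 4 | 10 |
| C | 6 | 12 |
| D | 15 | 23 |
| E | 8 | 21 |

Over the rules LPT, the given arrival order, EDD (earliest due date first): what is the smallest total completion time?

LPT (decreasing processing time): D A E C B.
D: 0→15
A: 15→28
E: 28→36
C: 36→42
B: 42→46
Sum = 15+28+36+42+46 = 167.
FIFO (arrival order): A B C D E.
A: 0→13
B: 13→17
C: 17→23
D: 23→38
E: 38→46
Sum = 13+17+23+38+46 = 137.
EDD (increasing due date): B C A E D.
B: 0→4
C: 4→10
A: 10→23
E: 23→31
D: 31→46
Sum = 4+10+23+31+46 = 114.
LPT 167, FIFO 137, EDD 114 → minimum 114.

114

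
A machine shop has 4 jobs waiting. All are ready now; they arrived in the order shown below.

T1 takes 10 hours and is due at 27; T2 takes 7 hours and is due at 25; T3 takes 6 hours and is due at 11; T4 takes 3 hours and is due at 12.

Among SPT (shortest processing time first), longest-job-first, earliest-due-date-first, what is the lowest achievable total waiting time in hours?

28

SPT (increasing processing time): T4 T3 T2 T1.
T4: waits 0, runs 0→3
T3: waits 3, runs 3→9
T2: waits 9, runs 9→16
T1: waits 16, runs 16→26
Sum = 0+3+9+16 = 28.
LPT (decreasing processing time): T1 T2 T3 T4.
T1: waits 0, runs 0→10
T2: waits 10, runs 10→17
T3: waits 17, runs 17→23
T4: waits 23, runs 23→26
Sum = 0+10+17+23 = 50.
EDD (increasing due date): T3 T4 T2 T1.
T3: waits 0, runs 0→6
T4: waits 6, runs 6→9
T2: waits 9, runs 9→16
T1: waits 16, runs 16→26
Sum = 0+6+9+16 = 31.
SPT 28, LPT 50, EDD 31 → minimum 28.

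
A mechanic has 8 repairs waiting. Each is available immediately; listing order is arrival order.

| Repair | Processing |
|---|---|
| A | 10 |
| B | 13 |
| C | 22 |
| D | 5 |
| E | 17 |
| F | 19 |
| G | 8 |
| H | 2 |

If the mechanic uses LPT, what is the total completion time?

LPT (decreasing processing time): C F E B A G D H.
C: 0→22
F: 22→41
E: 41→58
B: 58→71
A: 71→81
G: 81→89
D: 89→94
H: 94→96
Sum = 22+41+58+71+81+89+94+96 = 552.

552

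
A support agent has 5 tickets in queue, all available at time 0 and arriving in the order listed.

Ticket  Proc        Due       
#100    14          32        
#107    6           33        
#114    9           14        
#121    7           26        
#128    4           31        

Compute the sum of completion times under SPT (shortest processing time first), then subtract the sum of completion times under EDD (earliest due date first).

-22

SPT (increasing processing time): #128 #107 #121 #114 #100.
#128: 0→4
#107: 4→10
#121: 10→17
#114: 17→26
#100: 26→40
Sum = 4+10+17+26+40 = 97.
EDD (increasing due date): #114 #121 #128 #100 #107.
#114: 0→9
#121: 9→16
#128: 16→20
#100: 20→34
#107: 34→40
Sum = 9+16+20+34+40 = 119.
Difference = 97 − 119 = -22.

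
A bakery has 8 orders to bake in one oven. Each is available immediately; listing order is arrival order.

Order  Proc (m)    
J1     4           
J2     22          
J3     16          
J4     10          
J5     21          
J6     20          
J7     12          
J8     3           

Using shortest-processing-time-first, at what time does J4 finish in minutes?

17

SPT (increasing processing time): J8 J1 J4 J7 J3 J6 J5 J2.
J8: 0→3
J1: 3→7
J4: 7→17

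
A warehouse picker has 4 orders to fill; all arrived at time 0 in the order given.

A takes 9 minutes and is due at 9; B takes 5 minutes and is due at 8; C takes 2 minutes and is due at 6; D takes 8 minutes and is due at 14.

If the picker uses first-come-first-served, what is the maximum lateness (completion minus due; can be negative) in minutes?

10

FIFO (arrival order): A B C D.
A: 0→9, due 9, lateness 0
B: 9→14, due 8, lateness 6
C: 14→16, due 6, lateness 10
D: 16→24, due 14, lateness 10
Maximum = 10.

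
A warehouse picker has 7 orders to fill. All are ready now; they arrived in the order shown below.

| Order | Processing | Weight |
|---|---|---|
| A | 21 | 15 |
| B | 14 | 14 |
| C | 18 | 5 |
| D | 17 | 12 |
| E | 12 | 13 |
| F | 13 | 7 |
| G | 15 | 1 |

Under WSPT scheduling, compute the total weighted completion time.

3117

WSPT (decreasing weight/processing-time ratio): E B A D F C G.
E: finishes 12, weight 13, w·C = 156
B: finishes 26, weight 14, w·C = 364
A: finishes 47, weight 15, w·C = 705
D: finishes 64, weight 12, w·C = 768
F: finishes 77, weight 7, w·C = 539
C: finishes 95, weight 5, w·C = 475
G: finishes 110, weight 1, w·C = 110
Sum = 156+364+705+768+539+475+110 = 3117.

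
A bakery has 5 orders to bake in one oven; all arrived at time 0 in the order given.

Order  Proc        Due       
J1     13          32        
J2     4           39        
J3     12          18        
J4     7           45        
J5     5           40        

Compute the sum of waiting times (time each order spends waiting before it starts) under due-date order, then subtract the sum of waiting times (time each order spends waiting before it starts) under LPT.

-7

EDD (increasing due date): J3 J1 J2 J5 J4.
J3: waits 0, runs 0→12
J1: waits 12, runs 12→25
J2: waits 25, runs 25→29
J5: waits 29, runs 29→34
J4: waits 34, runs 34→41
Sum = 0+12+25+29+34 = 100.
LPT (decreasing processing time): J1 J3 J4 J5 J2.
J1: waits 0, runs 0→13
J3: waits 13, runs 13→25
J4: waits 25, runs 25→32
J5: waits 32, runs 32→37
J2: waits 37, runs 37→41
Sum = 0+13+25+32+37 = 107.
Difference = 100 − 107 = -7.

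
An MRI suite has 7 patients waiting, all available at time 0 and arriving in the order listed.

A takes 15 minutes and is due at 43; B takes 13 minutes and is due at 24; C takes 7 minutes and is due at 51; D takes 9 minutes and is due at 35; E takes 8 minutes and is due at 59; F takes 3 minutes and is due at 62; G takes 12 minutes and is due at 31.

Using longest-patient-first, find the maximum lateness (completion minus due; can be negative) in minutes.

LPT (decreasing processing time): A B G D E C F.
A: 0→15, due 43, lateness -28
B: 15→28, due 24, lateness 4
G: 28→40, due 31, lateness 9
D: 40→49, due 35, lateness 14
E: 49→57, due 59, lateness -2
C: 57→64, due 51, lateness 13
F: 64→67, due 62, lateness 5
Maximum = 14.

14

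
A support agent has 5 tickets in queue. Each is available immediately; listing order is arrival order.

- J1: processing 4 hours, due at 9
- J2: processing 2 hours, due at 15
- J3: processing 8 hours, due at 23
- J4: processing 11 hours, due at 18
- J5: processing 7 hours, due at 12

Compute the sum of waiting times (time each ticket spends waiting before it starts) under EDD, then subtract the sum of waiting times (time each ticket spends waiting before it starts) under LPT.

EDD (increasing due date): J1 J5 J2 J4 J3.
J1: waits 0, runs 0→4
J5: waits 4, runs 4→11
J2: waits 11, runs 11→13
J4: waits 13, runs 13→24
J3: waits 24, runs 24→32
Sum = 0+4+11+13+24 = 52.
LPT (decreasing processing time): J4 J3 J5 J1 J2.
J4: waits 0, runs 0→11
J3: waits 11, runs 11→19
J5: waits 19, runs 19→26
J1: waits 26, runs 26→30
J2: waits 30, runs 30→32
Sum = 0+11+19+26+30 = 86.
Difference = 52 − 86 = -34.

-34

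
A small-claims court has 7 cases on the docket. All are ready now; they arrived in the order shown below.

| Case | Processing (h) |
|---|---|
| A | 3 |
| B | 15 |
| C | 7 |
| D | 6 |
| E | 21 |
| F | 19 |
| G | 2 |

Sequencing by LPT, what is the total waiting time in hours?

LPT (decreasing processing time): E F B C D A G.
E: waits 0, runs 0→21
F: waits 21, runs 21→40
B: waits 40, runs 40→55
C: waits 55, runs 55→62
D: waits 62, runs 62→68
A: waits 68, runs 68→71
G: waits 71, runs 71→73
Sum = 0+21+40+55+62+68+71 = 317.

317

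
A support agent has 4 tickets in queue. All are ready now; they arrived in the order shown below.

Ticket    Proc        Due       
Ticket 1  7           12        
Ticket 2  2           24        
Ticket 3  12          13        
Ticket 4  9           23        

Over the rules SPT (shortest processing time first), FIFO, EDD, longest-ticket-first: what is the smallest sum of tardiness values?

15

SPT (increasing processing time): Ticket 2 Ticket 1 Ticket 4 Ticket 3.
Ticket 2: 0→2, due 24, tardiness 0
Ticket 1: 2→9, due 12, tardiness 0
Ticket 4: 9→18, due 23, tardiness 0
Ticket 3: 18→30, due 13, tardiness 17
Sum = 0+0+0+17 = 17.
FIFO (arrival order): Ticket 1 Ticket 2 Ticket 3 Ticket 4.
Ticket 1: 0→7, due 12, tardiness 0
Ticket 2: 7→9, due 24, tardiness 0
Ticket 3: 9→21, due 13, tardiness 8
Ticket 4: 21→30, due 23, tardiness 7
Sum = 0+0+8+7 = 15.
EDD (increasing due date): Ticket 1 Ticket 3 Ticket 4 Ticket 2.
Ticket 1: 0→7, due 12, tardiness 0
Ticket 3: 7→19, due 13, tardiness 6
Ticket 4: 19→28, due 23, tardiness 5
Ticket 2: 28→30, due 24, tardiness 6
Sum = 0+6+5+6 = 17.
LPT (decreasing processing time): Ticket 3 Ticket 4 Ticket 1 Ticket 2.
Ticket 3: 0→12, due 13, tardiness 0
Ticket 4: 12→21, due 23, tardiness 0
Ticket 1: 21→28, due 12, tardiness 16
Ticket 2: 28→30, due 24, tardiness 6
Sum = 0+0+16+6 = 22.
SPT 17, FIFO 15, EDD 17, LPT 22 → minimum 15.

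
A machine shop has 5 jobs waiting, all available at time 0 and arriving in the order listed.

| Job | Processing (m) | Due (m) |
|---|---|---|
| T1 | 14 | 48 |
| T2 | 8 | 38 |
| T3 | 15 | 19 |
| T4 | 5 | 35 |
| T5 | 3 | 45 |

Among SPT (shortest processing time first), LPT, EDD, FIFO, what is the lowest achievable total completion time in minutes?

102

SPT (increasing processing time): T5 T4 T2 T1 T3.
T5: 0→3
T4: 3→8
T2: 8→16
T1: 16→30
T3: 30→45
Sum = 3+8+16+30+45 = 102.
LPT (decreasing processing time): T3 T1 T2 T4 T5.
T3: 0→15
T1: 15→29
T2: 29→37
T4: 37→42
T5: 42→45
Sum = 15+29+37+42+45 = 168.
EDD (increasing due date): T3 T4 T2 T5 T1.
T3: 0→15
T4: 15→20
T2: 20→28
T5: 28→31
T1: 31→45
Sum = 15+20+28+31+45 = 139.
FIFO (arrival order): T1 T2 T3 T4 T5.
T1: 0→14
T2: 14→22
T3: 22→37
T4: 37→42
T5: 42→45
Sum = 14+22+37+42+45 = 160.
SPT 102, LPT 168, EDD 139, FIFO 160 → minimum 102.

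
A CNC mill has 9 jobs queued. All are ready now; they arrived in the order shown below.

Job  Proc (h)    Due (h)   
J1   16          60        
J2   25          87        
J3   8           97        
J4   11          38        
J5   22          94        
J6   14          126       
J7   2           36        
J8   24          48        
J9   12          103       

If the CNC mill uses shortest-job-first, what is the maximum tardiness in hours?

61

SPT (increasing processing time): J7 J3 J4 J9 J6 J1 J5 J8 J2.
J7: 0→2, due 36, tardiness 0
J3: 2→10, due 97, tardiness 0
J4: 10→21, due 38, tardiness 0
J9: 21→33, due 103, tardiness 0
J6: 33→47, due 126, tardiness 0
J1: 47→63, due 60, tardiness 3
J5: 63→85, due 94, tardiness 0
J8: 85→109, due 48, tardiness 61
J2: 109→134, due 87, tardiness 47
Maximum = 61.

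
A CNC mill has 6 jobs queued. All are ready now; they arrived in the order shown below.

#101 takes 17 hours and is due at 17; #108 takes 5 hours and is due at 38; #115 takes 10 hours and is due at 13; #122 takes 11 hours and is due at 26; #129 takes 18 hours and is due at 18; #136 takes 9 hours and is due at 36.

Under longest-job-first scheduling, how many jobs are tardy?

5

LPT (decreasing processing time): #129 #101 #122 #115 #136 #108.
#129: 0→18, due 18, tardiness 0
#101: 18→35, due 17, tardiness 18
#122: 35→46, due 26, tardiness 20
#115: 46→56, due 13, tardiness 43
#136: 56→65, due 36, tardiness 29
#108: 65→70, due 38, tardiness 32
Late jobs: 5.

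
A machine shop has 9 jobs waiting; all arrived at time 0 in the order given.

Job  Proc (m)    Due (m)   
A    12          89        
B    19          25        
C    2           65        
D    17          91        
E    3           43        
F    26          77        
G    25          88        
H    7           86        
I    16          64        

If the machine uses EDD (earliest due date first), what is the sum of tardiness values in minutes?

67

EDD (increasing due date): B E I C F H G A D.
B: 0→19, due 25, tardiness 0
E: 19→22, due 43, tardiness 0
I: 22→38, due 64, tardiness 0
C: 38→40, due 65, tardiness 0
F: 40→66, due 77, tardiness 0
H: 66→73, due 86, tardiness 0
G: 73→98, due 88, tardiness 10
A: 98→110, due 89, tardiness 21
D: 110→127, due 91, tardiness 36
Sum = 0+0+0+0+0+0+10+21+36 = 67.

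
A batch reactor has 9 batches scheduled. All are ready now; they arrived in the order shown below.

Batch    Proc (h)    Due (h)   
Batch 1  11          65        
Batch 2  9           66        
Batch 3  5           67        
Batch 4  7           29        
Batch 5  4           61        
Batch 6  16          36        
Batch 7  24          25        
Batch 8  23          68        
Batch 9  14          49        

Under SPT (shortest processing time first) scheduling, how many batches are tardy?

SPT (increasing processing time): Batch 5 Batch 3 Batch 4 Batch 2 Batch 1 Batch 9 Batch 6 Batch 8 Batch 7.
Batch 5: 0→4, due 61, tardiness 0
Batch 3: 4→9, due 67, tardiness 0
Batch 4: 9→16, due 29, tardiness 0
Batch 2: 16→25, due 66, tardiness 0
Batch 1: 25→36, due 65, tardiness 0
Batch 9: 36→50, due 49, tardiness 1
Batch 6: 50→66, due 36, tardiness 30
Batch 8: 66→89, due 68, tardiness 21
Batch 7: 89→113, due 25, tardiness 88
Late batches: 4.

4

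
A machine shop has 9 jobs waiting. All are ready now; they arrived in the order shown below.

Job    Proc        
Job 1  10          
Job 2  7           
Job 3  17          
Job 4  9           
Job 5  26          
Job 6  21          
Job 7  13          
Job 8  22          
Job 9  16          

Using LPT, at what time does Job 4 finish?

134

LPT (decreasing processing time): Job 5 Job 8 Job 6 Job 3 Job 9 Job 7 Job 1 Job 4 Job 2.
Job 5: 0→26
Job 8: 26→48
Job 6: 48→69
Job 3: 69→86
Job 9: 86→102
Job 7: 102→115
Job 1: 115→125
Job 4: 125→134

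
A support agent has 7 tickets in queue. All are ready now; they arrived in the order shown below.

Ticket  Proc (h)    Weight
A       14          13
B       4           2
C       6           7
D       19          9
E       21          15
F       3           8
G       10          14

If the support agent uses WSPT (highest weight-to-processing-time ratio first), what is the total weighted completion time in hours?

WSPT (decreasing weight/processing-time ratio): F G C A E B D.
F: finishes 3, weight 8, w·C = 24
G: finishes 13, weight 14, w·C = 182
C: finishes 19, weight 7, w·C = 133
A: finishes 33, weight 13, w·C = 429
E: finishes 54, weight 15, w·C = 810
B: finishes 58, weight 2, w·C = 116
D: finishes 77, weight 9, w·C = 693
Sum = 24+182+133+429+810+116+693 = 2387.

2387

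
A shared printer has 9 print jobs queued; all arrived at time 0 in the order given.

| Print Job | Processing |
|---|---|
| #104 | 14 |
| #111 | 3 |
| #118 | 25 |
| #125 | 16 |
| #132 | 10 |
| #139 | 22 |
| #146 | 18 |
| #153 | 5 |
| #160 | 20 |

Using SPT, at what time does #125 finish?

SPT (increasing processing time): #111 #153 #132 #104 #125 #146 #160 #139 #118.
#111: 0→3
#153: 3→8
#132: 8→18
#104: 18→32
#125: 32→48

48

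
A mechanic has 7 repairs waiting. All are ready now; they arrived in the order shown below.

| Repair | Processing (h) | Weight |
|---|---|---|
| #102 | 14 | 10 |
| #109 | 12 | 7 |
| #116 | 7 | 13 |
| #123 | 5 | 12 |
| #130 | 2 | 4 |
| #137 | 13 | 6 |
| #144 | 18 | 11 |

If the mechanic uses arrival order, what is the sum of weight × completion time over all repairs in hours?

FIFO (arrival order): #102 #109 #116 #123 #130 #137 #144.
#102: finishes 14, weight 10, w·C = 140
#109: finishes 26, weight 7, w·C = 182
#116: finishes 33, weight 13, w·C = 429
#123: finishes 38, weight 12, w·C = 456
#130: finishes 40, weight 4, w·C = 160
#137: finishes 53, weight 6, w·C = 318
#144: finishes 71, weight 11, w·C = 781
Sum = 140+182+429+456+160+318+781 = 2466.

2466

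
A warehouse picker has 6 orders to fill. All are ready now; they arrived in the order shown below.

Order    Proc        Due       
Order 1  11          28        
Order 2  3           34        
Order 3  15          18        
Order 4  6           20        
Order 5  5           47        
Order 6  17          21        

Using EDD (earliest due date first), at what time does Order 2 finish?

EDD (increasing due date): Order 3 Order 4 Order 6 Order 1 Order 2 Order 5.
Order 3: 0→15
Order 4: 15→21
Order 6: 21→38
Order 1: 38→49
Order 2: 49→52

52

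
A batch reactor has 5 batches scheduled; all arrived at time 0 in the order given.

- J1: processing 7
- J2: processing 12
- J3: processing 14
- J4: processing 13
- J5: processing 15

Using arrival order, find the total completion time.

166

FIFO (arrival order): J1 J2 J3 J4 J5.
J1: 0→7
J2: 7→19
J3: 19→33
J4: 33→46
J5: 46→61
Sum = 7+19+33+46+61 = 166.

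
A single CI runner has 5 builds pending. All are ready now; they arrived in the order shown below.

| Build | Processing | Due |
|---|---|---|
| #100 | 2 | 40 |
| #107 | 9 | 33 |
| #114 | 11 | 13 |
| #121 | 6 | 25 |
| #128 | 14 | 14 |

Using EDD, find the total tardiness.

26

EDD (increasing due date): #114 #128 #121 #107 #100.
#114: 0→11, due 13, tardiness 0
#128: 11→25, due 14, tardiness 11
#121: 25→31, due 25, tardiness 6
#107: 31→40, due 33, tardiness 7
#100: 40→42, due 40, tardiness 2
Sum = 0+11+6+7+2 = 26.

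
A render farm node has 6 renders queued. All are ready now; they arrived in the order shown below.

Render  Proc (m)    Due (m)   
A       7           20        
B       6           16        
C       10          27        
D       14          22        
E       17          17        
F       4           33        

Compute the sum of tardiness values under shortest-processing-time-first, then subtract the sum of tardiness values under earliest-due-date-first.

-30

SPT (increasing processing time): F B A C D E.
F: 0→4, due 33, tardiness 0
B: 4→10, due 16, tardiness 0
A: 10→17, due 20, tardiness 0
C: 17→27, due 27, tardiness 0
D: 27→41, due 22, tardiness 19
E: 41→58, due 17, tardiness 41
Sum = 0+0+0+0+19+41 = 60.
EDD (increasing due date): B E A D C F.
B: 0→6, due 16, tardiness 0
E: 6→23, due 17, tardiness 6
A: 23→30, due 20, tardiness 10
D: 30→44, due 22, tardiness 22
C: 44→54, due 27, tardiness 27
F: 54→58, due 33, tardiness 25
Sum = 0+6+10+22+27+25 = 90.
Difference = 60 − 90 = -30.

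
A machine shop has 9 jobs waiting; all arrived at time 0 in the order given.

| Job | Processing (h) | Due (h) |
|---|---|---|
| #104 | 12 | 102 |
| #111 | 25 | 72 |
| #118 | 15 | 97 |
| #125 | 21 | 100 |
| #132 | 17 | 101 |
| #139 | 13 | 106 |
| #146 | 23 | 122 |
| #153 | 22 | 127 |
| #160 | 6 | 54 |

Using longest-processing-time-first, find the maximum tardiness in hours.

LPT (decreasing processing time): #111 #146 #153 #125 #132 #118 #139 #104 #160.
#111: 0→25, due 72, tardiness 0
#146: 25→48, due 122, tardiness 0
#153: 48→70, due 127, tardiness 0
#125: 70→91, due 100, tardiness 0
#132: 91→108, due 101, tardiness 7
#118: 108→123, due 97, tardiness 26
#139: 123→136, due 106, tardiness 30
#104: 136→148, due 102, tardiness 46
#160: 148→154, due 54, tardiness 100
Maximum = 100.

100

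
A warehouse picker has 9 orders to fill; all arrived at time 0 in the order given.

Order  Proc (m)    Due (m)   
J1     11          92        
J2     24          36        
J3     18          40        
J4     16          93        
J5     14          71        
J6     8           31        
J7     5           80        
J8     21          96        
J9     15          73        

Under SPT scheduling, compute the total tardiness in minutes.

155

SPT (increasing processing time): J7 J6 J1 J5 J9 J4 J3 J8 J2.
J7: 0→5, due 80, tardiness 0
J6: 5→13, due 31, tardiness 0
J1: 13→24, due 92, tardiness 0
J5: 24→38, due 71, tardiness 0
J9: 38→53, due 73, tardiness 0
J4: 53→69, due 93, tardiness 0
J3: 69→87, due 40, tardiness 47
J8: 87→108, due 96, tardiness 12
J2: 108→132, due 36, tardiness 96
Sum = 0+0+0+0+0+0+47+12+96 = 155.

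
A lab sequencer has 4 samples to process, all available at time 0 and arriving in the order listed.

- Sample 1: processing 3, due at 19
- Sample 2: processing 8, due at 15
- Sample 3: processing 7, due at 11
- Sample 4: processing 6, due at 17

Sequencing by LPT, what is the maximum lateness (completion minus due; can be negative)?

5

LPT (decreasing processing time): Sample 2 Sample 3 Sample 4 Sample 1.
Sample 2: 0→8, due 15, lateness -7
Sample 3: 8→15, due 11, lateness 4
Sample 4: 15→21, due 17, lateness 4
Sample 1: 21→24, due 19, lateness 5
Maximum = 5.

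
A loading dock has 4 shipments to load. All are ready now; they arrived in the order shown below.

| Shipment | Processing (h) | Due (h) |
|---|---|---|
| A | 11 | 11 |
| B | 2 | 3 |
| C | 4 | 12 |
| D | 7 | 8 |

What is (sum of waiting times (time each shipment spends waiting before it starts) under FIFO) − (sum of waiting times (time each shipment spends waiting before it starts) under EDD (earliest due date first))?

FIFO (arrival order): A B C D.
A: waits 0, runs 0→11
B: waits 11, runs 11→13
C: waits 13, runs 13→17
D: waits 17, runs 17→24
Sum = 0+11+13+17 = 41.
EDD (increasing due date): B D A C.
B: waits 0, runs 0→2
D: waits 2, runs 2→9
A: waits 9, runs 9→20
C: waits 20, runs 20→24
Sum = 0+2+9+20 = 31.
Difference = 41 − 31 = 10.

10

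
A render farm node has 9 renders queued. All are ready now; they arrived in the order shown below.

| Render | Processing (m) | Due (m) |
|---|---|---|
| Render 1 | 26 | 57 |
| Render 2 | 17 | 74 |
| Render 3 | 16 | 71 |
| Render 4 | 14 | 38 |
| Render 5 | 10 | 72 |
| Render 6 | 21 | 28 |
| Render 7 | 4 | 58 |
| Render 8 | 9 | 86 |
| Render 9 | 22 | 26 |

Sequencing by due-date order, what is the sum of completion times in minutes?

777

EDD (increasing due date): Render 9 Render 6 Render 4 Render 1 Render 7 Render 3 Render 5 Render 2 Render 8.
Render 9: 0→22
Render 6: 22→43
Render 4: 43→57
Render 1: 57→83
Render 7: 83→87
Render 3: 87→103
Render 5: 103→113
Render 2: 113→130
Render 8: 130→139
Sum = 22+43+57+83+87+103+113+130+139 = 777.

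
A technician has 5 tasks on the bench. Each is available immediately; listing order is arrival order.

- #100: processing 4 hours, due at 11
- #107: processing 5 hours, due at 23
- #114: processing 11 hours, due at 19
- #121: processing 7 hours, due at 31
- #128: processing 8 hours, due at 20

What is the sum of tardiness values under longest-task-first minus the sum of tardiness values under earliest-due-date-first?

LPT (decreasing processing time): #114 #128 #121 #107 #100.
#114: 0→11, due 19, tardiness 0
#128: 11→19, due 20, tardiness 0
#121: 19→26, due 31, tardiness 0
#107: 26→31, due 23, tardiness 8
#100: 31→35, due 11, tardiness 24
Sum = 0+0+0+8+24 = 32.
EDD (increasing due date): #100 #114 #128 #107 #121.
#100: 0→4, due 11, tardiness 0
#114: 4→15, due 19, tardiness 0
#128: 15→23, due 20, tardiness 3
#107: 23→28, due 23, tardiness 5
#121: 28→35, due 31, tardiness 4
Sum = 0+0+3+5+4 = 12.
Difference = 32 − 12 = 20.

20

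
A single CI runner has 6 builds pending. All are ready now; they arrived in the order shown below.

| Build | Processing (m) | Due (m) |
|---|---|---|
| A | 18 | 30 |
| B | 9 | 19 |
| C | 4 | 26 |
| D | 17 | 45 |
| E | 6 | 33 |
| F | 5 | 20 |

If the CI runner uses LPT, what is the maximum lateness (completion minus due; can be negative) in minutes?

35

LPT (decreasing processing time): A D B E F C.
A: 0→18, due 30, lateness -12
D: 18→35, due 45, lateness -10
B: 35→44, due 19, lateness 25
E: 44→50, due 33, lateness 17
F: 50→55, due 20, lateness 35
C: 55→59, due 26, lateness 33
Maximum = 35.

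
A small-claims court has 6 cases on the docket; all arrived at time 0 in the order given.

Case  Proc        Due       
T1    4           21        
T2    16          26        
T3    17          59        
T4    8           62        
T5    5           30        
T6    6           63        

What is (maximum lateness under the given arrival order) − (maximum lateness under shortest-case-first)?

7

FIFO (arrival order): T1 T2 T3 T4 T5 T6.
T1: 0→4, due 21, lateness -17
T2: 4→20, due 26, lateness -6
T3: 20→37, due 59, lateness -22
T4: 37→45, due 62, lateness -17
T5: 45→50, due 30, lateness 20
T6: 50→56, due 63, lateness -7
Maximum = 20.
SPT (increasing processing time): T1 T5 T6 T4 T2 T3.
T1: 0→4, due 21, lateness -17
T5: 4→9, due 30, lateness -21
T6: 9→15, due 63, lateness -48
T4: 15→23, due 62, lateness -39
T2: 23→39, due 26, lateness 13
T3: 39→56, due 59, lateness -3
Maximum = 13.
Difference = 20 − 13 = 7.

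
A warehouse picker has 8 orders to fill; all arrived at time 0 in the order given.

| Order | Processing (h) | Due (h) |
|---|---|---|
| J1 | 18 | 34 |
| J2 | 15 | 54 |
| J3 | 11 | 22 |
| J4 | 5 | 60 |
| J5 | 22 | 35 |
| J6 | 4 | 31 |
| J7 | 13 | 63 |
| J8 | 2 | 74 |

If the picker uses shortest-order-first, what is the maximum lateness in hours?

SPT (increasing processing time): J8 J6 J4 J3 J7 J2 J1 J5.
J8: 0→2, due 74, lateness -72
J6: 2→6, due 31, lateness -25
J4: 6→11, due 60, lateness -49
J3: 11→22, due 22, lateness 0
J7: 22→35, due 63, lateness -28
J2: 35→50, due 54, lateness -4
J1: 50→68, due 34, lateness 34
J5: 68→90, due 35, lateness 55
Maximum = 55.

55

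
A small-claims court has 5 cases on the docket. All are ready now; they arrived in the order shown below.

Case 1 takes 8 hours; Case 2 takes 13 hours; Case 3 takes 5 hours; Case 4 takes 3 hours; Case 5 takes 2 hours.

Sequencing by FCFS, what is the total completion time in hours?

FIFO (arrival order): Case 1 Case 2 Case 3 Case 4 Case 5.
Case 1: 0→8
Case 2: 8→21
Case 3: 21→26
Case 4: 26→29
Case 5: 29→31
Sum = 8+21+26+29+31 = 115.

115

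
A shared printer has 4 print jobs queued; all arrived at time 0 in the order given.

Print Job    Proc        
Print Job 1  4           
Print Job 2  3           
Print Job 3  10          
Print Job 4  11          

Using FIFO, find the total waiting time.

FIFO (arrival order): Print Job 1 Print Job 2 Print Job 3 Print Job 4.
Print Job 1: waits 0, runs 0→4
Print Job 2: waits 4, runs 4→7
Print Job 3: waits 7, runs 7→17
Print Job 4: waits 17, runs 17→28
Sum = 0+4+7+17 = 28.

28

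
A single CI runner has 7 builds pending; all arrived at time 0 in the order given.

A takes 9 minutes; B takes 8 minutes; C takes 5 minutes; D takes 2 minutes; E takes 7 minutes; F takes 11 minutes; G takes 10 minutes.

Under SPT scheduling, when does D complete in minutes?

2

SPT (increasing processing time): D C E B A G F.
D: 0→2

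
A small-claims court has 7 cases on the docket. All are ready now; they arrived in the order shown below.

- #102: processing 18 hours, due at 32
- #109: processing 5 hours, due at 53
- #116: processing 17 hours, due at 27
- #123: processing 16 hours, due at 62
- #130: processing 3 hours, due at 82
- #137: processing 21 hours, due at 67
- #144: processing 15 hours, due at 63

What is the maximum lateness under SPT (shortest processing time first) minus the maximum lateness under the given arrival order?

10

SPT (increasing processing time): #130 #109 #144 #123 #116 #102 #137.
#130: 0→3, due 82, lateness -79
#109: 3→8, due 53, lateness -45
#144: 8→23, due 63, lateness -40
#123: 23→39, due 62, lateness -23
#116: 39→56, due 27, lateness 29
#102: 56→74, due 32, lateness 42
#137: 74→95, due 67, lateness 28
Maximum = 42.
FIFO (arrival order): #102 #109 #116 #123 #130 #137 #144.
#102: 0→18, due 32, lateness -14
#109: 18→23, due 53, lateness -30
#116: 23→40, due 27, lateness 13
#123: 40→56, due 62, lateness -6
#130: 56→59, due 82, lateness -23
#137: 59→80, due 67, lateness 13
#144: 80→95, due 63, lateness 32
Maximum = 32.
Difference = 42 − 32 = 10.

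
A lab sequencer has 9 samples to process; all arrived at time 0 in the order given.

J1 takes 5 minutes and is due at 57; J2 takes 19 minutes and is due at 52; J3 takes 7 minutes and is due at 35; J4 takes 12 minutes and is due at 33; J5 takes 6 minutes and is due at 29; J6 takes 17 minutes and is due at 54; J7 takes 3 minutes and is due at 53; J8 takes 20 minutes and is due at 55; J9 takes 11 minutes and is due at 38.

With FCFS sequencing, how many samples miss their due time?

FIFO (arrival order): J1 J2 J3 J4 J5 J6 J7 J8 J9.
J1: 0→5, due 57, tardiness 0
J2: 5→24, due 52, tardiness 0
J3: 24→31, due 35, tardiness 0
J4: 31→43, due 33, tardiness 10
J5: 43→49, due 29, tardiness 20
J6: 49→66, due 54, tardiness 12
J7: 66→69, due 53, tardiness 16
J8: 69→89, due 55, tardiness 34
J9: 89→100, due 38, tardiness 62
Late samples: 6.

6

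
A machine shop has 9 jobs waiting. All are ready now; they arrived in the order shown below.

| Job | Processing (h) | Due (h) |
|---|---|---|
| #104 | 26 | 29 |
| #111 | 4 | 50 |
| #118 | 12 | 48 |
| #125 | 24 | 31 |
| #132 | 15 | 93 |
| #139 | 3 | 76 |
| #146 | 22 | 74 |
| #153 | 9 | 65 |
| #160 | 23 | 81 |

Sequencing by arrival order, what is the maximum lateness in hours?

57

FIFO (arrival order): #104 #111 #118 #125 #132 #139 #146 #153 #160.
#104: 0→26, due 29, lateness -3
#111: 26→30, due 50, lateness -20
#118: 30→42, due 48, lateness -6
#125: 42→66, due 31, lateness 35
#132: 66→81, due 93, lateness -12
#139: 81→84, due 76, lateness 8
#146: 84→106, due 74, lateness 32
#153: 106→115, due 65, lateness 50
#160: 115→138, due 81, lateness 57
Maximum = 57.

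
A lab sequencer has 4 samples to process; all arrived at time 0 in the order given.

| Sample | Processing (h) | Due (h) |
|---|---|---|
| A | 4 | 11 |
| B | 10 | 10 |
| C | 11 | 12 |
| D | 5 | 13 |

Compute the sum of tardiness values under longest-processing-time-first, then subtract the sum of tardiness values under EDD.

10

LPT (decreasing processing time): C B D A.
C: 0→11, due 12, tardiness 0
B: 11→21, due 10, tardiness 11
D: 21→26, due 13, tardiness 13
A: 26→30, due 11, tardiness 19
Sum = 0+11+13+19 = 43.
EDD (increasing due date): B A C D.
B: 0→10, due 10, tardiness 0
A: 10→14, due 11, tardiness 3
C: 14→25, due 12, tardiness 13
D: 25→30, due 13, tardiness 17
Sum = 0+3+13+17 = 33.
Difference = 43 − 33 = 10.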